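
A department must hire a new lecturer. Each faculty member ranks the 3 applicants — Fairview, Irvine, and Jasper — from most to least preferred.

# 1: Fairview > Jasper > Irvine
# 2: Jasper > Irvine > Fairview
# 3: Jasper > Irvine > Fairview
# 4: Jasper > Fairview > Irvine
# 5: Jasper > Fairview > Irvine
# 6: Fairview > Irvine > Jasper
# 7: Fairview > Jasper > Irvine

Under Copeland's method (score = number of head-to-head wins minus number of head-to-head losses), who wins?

Jasper

Pairwise results:
  Fairview vs Irvine: Fairview wins 5–2.
  Fairview vs Jasper: Jasper wins 4–3.
  Irvine vs Jasper: Jasper wins 6–1.
Copeland scores (wins − losses):
  Fairview: 1 − 1 = 0
  Irvine: 0 − 2 = -2
  Jasper: 2 − 0 = 2
Jasper has the best Copeland score.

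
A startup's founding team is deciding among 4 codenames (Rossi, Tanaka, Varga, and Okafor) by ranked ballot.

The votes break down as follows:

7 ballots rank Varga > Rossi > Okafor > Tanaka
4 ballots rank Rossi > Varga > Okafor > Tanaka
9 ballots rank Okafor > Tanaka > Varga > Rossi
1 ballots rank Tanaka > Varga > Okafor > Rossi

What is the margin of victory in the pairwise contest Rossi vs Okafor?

Ballots ranking Rossi above Okafor: 7+4 = 11.
Ballots ranking Okafor above Rossi: 9+1 = 10.
Rossi wins 11–10, a margin of 1.

1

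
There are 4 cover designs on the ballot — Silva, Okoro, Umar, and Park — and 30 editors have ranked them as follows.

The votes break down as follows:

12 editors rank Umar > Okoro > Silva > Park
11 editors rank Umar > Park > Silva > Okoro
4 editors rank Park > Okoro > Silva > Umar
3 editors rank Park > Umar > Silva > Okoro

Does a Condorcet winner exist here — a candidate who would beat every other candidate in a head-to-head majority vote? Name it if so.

Umar

Head-to-head results (30 voters total):
Silva vs Okoro: Okoro wins 16–14.
Silva vs Umar: Umar wins 26–4.
Silva vs Park: Park wins 18–12.
Okoro vs Umar: Umar wins 26–4.
Okoro vs Park: Park wins 18–12.
Umar vs Park: Umar wins 23–7.
Umar beats each rival — Silva (26–4), Okoro (26–4), Park (23–7) — so Umar is the Condorcet winner.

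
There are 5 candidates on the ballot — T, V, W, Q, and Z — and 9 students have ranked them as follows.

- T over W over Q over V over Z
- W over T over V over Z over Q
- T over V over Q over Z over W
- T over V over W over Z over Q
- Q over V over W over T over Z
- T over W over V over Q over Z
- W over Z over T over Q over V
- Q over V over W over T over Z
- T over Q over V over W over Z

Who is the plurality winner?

T

First-place vote totals:
  T: 5
  V: 0
  W: 2
  Q: 2
  Z: 0
T has the most first-place votes.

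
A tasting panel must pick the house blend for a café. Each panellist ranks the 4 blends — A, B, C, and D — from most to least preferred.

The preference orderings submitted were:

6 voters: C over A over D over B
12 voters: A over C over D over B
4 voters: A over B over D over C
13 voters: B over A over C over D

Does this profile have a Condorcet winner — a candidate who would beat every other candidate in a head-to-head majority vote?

Yes

Head-to-head results (35 voters total):
A vs B: A wins 22–13.
A vs C: A wins 29–6.
A vs D: A wins 35–0.
B vs C: C wins 18–17.
B vs D: D wins 18–17.
C vs D: C wins 31–4.
A beats each rival — B (22–13), C (29–6), D (35–0) — so A is the Condorcet winner.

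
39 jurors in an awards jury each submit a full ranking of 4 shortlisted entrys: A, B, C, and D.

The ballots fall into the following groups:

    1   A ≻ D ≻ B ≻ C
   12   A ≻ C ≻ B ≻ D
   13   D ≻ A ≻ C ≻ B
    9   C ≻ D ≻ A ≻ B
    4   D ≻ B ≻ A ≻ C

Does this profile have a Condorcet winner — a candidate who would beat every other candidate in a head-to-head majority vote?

No

Head-to-head results (39 voters total):
A vs B: A wins 35–4.
A vs C: A wins 30–9.
A vs D: D wins 26–13.
B vs C: C wins 34–5.
B vs D: D wins 27–12.
C vs D: C wins 21–18.
No candidate beats all others: A beats C beats D beats A, a majority cycle.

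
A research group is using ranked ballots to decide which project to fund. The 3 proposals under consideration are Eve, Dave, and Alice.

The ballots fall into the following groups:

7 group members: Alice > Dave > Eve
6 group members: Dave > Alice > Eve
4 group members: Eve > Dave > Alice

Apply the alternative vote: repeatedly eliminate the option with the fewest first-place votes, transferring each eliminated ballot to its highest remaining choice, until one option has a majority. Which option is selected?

Dave

Round 1: Alice 7, Dave 6, Eve 4. Eve has the fewest and is eliminated.
Round 2: Dave 10, Alice 7. Dave has a majority.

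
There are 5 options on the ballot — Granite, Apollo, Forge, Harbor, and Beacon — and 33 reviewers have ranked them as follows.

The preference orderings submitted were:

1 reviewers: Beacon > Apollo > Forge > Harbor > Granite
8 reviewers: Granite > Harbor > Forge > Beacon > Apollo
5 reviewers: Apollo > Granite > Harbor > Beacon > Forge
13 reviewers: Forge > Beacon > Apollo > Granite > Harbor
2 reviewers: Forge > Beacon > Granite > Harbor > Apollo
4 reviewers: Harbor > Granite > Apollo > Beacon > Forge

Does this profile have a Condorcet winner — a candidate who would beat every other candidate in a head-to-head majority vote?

Head-to-head results (33 voters total):
Granite vs Apollo: Apollo wins 19–14.
Granite vs Forge: Granite wins 17–16.
Granite vs Harbor: Granite wins 28–5.
Granite vs Beacon: Granite wins 17–16.
Apollo vs Forge: Forge wins 23–10.
Apollo vs Harbor: Apollo wins 19–14.
Apollo vs Beacon: Beacon wins 24–9.
Forge vs Harbor: Harbor wins 17–16.
Forge vs Beacon: Forge wins 23–10.
Harbor vs Beacon: Harbor wins 17–16.
No candidate beats all others: Granite beats Forge beats Apollo beats Granite, a majority cycle.

No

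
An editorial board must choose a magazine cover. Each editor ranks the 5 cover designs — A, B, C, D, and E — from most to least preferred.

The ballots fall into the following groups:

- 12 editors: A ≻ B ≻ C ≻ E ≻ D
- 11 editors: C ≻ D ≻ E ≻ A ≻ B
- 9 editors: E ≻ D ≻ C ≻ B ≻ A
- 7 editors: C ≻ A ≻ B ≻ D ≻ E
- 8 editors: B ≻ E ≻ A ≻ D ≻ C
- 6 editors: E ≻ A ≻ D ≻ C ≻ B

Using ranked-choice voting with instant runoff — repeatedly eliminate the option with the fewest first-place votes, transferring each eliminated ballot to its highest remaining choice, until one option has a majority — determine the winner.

C

Round 1: C 18, E 15, A 12, B 8, D 0. D has the fewest and is eliminated.
Round 2: C 18, E 15, A 12, B 8. B has the fewest and is eliminated.
Round 3: E 23, C 18, A 12. A has the fewest and is eliminated.
Round 4: C 30, E 23. C has a majority.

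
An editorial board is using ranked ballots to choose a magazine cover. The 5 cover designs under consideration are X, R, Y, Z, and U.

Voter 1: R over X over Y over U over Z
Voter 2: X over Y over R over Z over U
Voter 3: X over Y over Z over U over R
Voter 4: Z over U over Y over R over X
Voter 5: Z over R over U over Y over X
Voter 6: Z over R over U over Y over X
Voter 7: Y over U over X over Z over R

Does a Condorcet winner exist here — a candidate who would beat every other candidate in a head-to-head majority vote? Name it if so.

Head-to-head results (7 voters total):
X vs R: R wins 4–3.
X vs Y: Y wins 4–3.
X vs Z: X wins 4–3.
X vs U: U wins 4–3.
R vs Y: Y wins 4–3.
R vs Z: Z wins 5–2.
R vs U: R wins 4–3.
Y vs Z: Y wins 4–3.
Y vs U: Y wins 4–3.
Z vs U: Z wins 5–2.
Y beats each rival — X (4–3), R (4–3), Z (4–3), U (4–3) — so Y is the Condorcet winner.

Y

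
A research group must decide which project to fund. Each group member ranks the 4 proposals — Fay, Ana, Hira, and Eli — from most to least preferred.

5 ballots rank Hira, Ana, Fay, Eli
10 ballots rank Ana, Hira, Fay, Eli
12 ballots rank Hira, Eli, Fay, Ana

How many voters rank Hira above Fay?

27

Ballots ranking Hira above Fay: 5+10+12 = 27.
Ballots ranking Fay above Hira: 0.
So 27 of 27 voters prefer Hira to Fay.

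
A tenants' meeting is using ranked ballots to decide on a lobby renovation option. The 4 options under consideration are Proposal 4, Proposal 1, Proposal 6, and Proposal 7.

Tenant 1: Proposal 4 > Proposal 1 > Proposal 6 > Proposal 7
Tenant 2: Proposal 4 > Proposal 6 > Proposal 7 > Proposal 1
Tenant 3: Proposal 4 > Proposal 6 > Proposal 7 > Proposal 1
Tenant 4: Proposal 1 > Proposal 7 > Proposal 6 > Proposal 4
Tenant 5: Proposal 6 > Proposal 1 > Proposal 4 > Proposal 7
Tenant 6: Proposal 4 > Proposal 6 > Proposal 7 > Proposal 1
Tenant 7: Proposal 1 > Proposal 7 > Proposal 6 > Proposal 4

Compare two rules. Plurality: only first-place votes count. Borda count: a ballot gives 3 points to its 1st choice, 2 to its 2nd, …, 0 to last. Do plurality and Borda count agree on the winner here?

Plurality first-place counts: Proposal 4 4, Proposal 1 2, Proposal 6 1, Proposal 7 0 → Proposal 4.
Borda totals: Proposal 4 13, Proposal 1 10, Proposal 6 12, Proposal 7 7 → Proposal 4.
The two rules agree on Proposal 4.

Yes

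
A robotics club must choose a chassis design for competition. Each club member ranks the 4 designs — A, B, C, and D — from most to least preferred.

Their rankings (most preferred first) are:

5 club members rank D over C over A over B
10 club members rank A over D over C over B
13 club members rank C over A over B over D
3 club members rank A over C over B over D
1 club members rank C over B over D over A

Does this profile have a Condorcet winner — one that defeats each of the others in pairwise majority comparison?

Yes

Head-to-head results (32 voters total):
A vs B: A wins 31–1.
A vs C: C wins 19–13.
A vs D: A wins 26–6.
B vs C: C wins 32–0.
B vs D: B wins 17–15.
C vs D: C wins 17–15.
C beats each rival — A (19–13), B (32–0), D (17–15) — so C is the Condorcet winner.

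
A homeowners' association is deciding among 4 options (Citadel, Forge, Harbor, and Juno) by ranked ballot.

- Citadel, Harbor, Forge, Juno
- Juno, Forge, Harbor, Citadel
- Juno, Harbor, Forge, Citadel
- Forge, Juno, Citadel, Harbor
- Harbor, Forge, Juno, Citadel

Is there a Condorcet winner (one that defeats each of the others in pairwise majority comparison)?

Head-to-head results (5 voters total):
Citadel vs Forge: Forge wins 4–1.
Citadel vs Harbor: Harbor wins 3–2.
Citadel vs Juno: Juno wins 4–1.
Forge vs Harbor: Harbor wins 3–2.
Forge vs Juno: Forge wins 3–2.
Harbor vs Juno: Juno wins 3–2.
No candidate beats all others: Forge beats Juno beats Harbor beats Forge, a majority cycle.

No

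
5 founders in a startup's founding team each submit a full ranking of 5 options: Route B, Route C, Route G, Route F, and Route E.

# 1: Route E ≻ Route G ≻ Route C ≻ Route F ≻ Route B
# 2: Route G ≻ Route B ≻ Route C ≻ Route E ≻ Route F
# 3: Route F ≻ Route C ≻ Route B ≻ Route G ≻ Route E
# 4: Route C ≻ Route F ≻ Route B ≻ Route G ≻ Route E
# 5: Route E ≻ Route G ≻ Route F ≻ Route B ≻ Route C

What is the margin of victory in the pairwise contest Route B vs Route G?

1

Ballots ranking Route B above Route G: 2.
Ballots ranking Route G above Route B: 3.
Route G wins 3–2, a margin of 1.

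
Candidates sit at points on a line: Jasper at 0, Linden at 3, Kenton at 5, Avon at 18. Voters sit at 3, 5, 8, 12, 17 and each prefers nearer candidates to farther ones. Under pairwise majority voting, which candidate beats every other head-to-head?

With single-peaked preferences on a line, the Condorcet winner is the candidate closest to the median voter.
The median voter (position 8) is closest to Kenton at 5.
Check: Kenton vs Linden — voters closer to Kenton: 4 of 5.

Kenton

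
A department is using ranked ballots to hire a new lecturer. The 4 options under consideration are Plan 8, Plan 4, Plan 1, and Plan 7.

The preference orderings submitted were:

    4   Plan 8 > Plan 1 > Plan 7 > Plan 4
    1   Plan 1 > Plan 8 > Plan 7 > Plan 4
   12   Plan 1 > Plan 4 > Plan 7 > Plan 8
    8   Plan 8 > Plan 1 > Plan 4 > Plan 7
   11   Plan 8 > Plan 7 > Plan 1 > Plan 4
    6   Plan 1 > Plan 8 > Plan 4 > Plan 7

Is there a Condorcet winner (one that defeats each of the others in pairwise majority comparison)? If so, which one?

Head-to-head results (42 voters total):
Plan 8 vs Plan 4: Plan 8 wins 30–12.
Plan 8 vs Plan 1: Plan 8 wins 23–19.
Plan 8 vs Plan 7: Plan 8 wins 30–12.
Plan 4 vs Plan 1: Plan 1 wins 42–0.
Plan 4 vs Plan 7: Plan 4 wins 26–16.
Plan 1 vs Plan 7: Plan 1 wins 31–11.
Plan 8 beats each rival — Plan 4 (30–12), Plan 1 (23–19), Plan 7 (30–12) — so Plan 8 is the Condorcet winner.

Plan 8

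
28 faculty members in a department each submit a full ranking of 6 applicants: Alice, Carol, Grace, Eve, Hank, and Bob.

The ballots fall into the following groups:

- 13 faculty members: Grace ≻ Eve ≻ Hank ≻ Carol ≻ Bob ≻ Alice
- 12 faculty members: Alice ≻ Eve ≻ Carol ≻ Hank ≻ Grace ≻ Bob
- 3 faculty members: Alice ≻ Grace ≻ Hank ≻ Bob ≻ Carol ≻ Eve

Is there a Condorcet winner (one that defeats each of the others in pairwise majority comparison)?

Head-to-head results (28 voters total):
Alice vs Carol: Alice wins 15–13.
Alice vs Grace: Alice wins 15–13.
Alice vs Eve: Alice wins 15–13.
Alice vs Hank: Alice wins 15–13.
Alice vs Bob: Alice wins 15–13.
Carol vs Grace: Grace wins 16–12.
Carol vs Eve: Eve wins 25–3.
Carol vs Hank: Hank wins 16–12.
Carol vs Bob: Carol wins 25–3.
Grace vs Eve: Grace wins 16–12.
Grace vs Hank: Grace wins 16–12.
Grace vs Bob: Grace wins 28–0.
Eve vs Hank: Eve wins 25–3.
Eve vs Bob: Eve wins 25–3.
Hank vs Bob: Hank wins 28–0.
Alice beats each rival — Carol (15–13), Grace (15–13), Eve (15–13), Hank (15–13), Bob (15–13) — so Alice is the Condorcet winner.

Yes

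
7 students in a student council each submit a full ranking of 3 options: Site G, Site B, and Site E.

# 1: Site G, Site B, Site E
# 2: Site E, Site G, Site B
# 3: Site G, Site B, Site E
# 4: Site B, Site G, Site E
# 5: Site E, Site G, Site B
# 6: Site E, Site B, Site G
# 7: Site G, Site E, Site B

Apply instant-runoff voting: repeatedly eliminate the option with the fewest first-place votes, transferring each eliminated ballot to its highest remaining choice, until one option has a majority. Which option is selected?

Site G

Round 1: Site G 3, Site E 3, Site B 1. Site B has the fewest and is eliminated.
Round 2: Site G 4, Site E 3. Site G has a majority.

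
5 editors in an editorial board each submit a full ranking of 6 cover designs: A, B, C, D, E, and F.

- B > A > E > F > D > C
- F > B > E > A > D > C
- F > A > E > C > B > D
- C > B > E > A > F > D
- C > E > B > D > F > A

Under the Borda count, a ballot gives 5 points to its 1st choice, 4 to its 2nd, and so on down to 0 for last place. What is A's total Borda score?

Borda scores:
  A: 4 + 2 + 4 + 2 + 0 = 12
  B: 5 + 4 + 1 + 4 + 3 = 17
  C: 0 + 0 + 2 + 5 + 5 = 12
  D: 1 + 1 + 0 + 0 + 2 = 4
  E: 3 + 3 + 3 + 3 + 4 = 16
  F: 2 + 5 + 5 + 1 + 1 = 14

12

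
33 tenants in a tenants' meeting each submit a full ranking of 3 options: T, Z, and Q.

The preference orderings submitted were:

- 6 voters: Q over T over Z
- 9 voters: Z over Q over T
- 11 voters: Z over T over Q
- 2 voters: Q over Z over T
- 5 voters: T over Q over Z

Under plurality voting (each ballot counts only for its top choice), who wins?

Z

First-place vote totals:
  T: 5
  Z: 20
  Q: 8
Z has the most first-place votes.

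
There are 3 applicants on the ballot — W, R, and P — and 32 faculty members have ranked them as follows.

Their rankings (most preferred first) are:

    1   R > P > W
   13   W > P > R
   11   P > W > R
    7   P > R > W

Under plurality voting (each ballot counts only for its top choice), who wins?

First-place vote totals:
  W: 13
  R: 1
  P: 18
P has the most first-place votes.

P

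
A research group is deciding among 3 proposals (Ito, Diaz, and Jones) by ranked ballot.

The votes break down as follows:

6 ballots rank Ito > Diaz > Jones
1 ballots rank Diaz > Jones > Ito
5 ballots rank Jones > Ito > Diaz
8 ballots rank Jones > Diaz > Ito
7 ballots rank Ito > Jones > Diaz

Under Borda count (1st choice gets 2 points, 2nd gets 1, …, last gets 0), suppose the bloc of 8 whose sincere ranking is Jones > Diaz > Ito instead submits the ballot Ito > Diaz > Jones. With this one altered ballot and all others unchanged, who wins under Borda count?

Ito

Borda totals with the altered ballot: Ito 47, Diaz 16, Jones 18.
The switch changes the winner from Jones to Ito.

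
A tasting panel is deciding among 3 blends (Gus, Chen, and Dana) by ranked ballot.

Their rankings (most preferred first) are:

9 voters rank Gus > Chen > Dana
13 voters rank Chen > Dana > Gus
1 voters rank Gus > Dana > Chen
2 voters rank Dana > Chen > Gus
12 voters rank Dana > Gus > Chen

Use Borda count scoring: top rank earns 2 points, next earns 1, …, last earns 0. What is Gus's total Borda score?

32

Borda scores:
  Gus: 9·2 + 13·0 + 2 + 2·0 + 12·1 = 32
  Chen: 9·1 + 13·2 + 0 + 2·1 + 12·0 = 37
  Dana: 9·0 + 13·1 + 1 + 2·2 + 12·2 = 42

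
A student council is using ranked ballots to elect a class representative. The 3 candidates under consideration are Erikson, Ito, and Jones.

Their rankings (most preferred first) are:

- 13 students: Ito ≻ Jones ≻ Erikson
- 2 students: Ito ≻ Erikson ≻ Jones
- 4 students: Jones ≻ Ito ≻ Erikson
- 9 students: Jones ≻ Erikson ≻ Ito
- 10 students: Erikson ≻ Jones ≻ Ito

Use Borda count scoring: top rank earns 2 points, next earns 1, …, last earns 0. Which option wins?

Jones

Borda scores:
  Erikson: 13·0 + 2·1 + 4·0 + 9·1 + 10·2 = 31
  Ito: 13·2 + 2·2 + 4·1 + 9·0 + 10·0 = 34
  Jones: 13·1 + 2·0 + 4·2 + 9·2 + 10·1 = 49
Jones has the highest total.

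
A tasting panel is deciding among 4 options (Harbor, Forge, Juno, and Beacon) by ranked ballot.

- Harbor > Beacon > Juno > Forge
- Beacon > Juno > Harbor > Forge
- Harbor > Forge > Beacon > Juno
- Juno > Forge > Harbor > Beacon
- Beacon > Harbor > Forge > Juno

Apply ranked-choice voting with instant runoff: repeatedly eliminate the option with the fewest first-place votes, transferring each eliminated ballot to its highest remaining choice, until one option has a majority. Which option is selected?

Round 1: Harbor 2, Beacon 2, Juno 1, Forge 0. Forge has the fewest and is eliminated.
Round 2: Harbor 2, Beacon 2, Juno 1. Juno has the fewest and is eliminated.
Round 3: Harbor 3, Beacon 2. Harbor has a majority.

Harbor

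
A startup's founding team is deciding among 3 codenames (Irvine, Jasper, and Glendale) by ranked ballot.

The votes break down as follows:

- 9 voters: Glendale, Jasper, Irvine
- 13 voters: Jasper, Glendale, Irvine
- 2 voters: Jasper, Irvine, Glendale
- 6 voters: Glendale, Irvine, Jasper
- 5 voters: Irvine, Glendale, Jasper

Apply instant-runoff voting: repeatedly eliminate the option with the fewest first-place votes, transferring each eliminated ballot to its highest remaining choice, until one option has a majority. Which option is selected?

Round 1: Jasper 15, Glendale 15, Irvine 5. Irvine has the fewest and is eliminated.
Round 2: Glendale 20, Jasper 15. Glendale has a majority.

Glendale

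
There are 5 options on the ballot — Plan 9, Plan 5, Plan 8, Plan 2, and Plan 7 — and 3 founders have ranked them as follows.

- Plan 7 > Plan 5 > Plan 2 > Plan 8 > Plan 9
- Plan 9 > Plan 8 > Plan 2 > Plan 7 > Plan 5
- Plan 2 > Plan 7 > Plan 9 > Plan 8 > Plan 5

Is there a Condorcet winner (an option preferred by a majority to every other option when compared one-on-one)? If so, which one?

Head-to-head results (3 voters total):
Plan 9 vs Plan 5: Plan 9 wins 2–1.
Plan 9 vs Plan 8: Plan 9 wins 2–1.
Plan 9 vs Plan 2: Plan 2 wins 2–1.
Plan 9 vs Plan 7: Plan 7 wins 2–1.
Plan 5 vs Plan 8: Plan 8 wins 2–1.
Plan 5 vs Plan 2: Plan 2 wins 2–1.
Plan 5 vs Plan 7: Plan 7 wins 3–0.
Plan 8 vs Plan 2: Plan 2 wins 2–1.
Plan 8 vs Plan 7: Plan 7 wins 2–1.
Plan 2 vs Plan 7: Plan 2 wins 2–1.
Plan 2 beats each rival — Plan 9 (2–1), Plan 5 (2–1), Plan 8 (2–1), Plan 7 (2–1) — so Plan 2 is the Condorcet winner.

Plan 2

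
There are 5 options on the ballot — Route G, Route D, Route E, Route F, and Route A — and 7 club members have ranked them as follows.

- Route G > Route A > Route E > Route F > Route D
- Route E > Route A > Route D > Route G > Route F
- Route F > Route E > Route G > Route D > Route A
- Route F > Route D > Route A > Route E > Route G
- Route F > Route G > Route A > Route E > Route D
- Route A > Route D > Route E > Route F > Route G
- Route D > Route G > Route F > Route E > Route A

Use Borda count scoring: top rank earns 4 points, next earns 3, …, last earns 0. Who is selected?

Borda scores:
  Route G: 4 + 1 + 2 + 0 + 3 + 0 + 3 = 13
  Route D: 0 + 2 + 1 + 3 + 0 + 3 + 4 = 13
  Route E: 2 + 4 + 3 + 1 + 1 + 2 + 1 = 14
  Route F: 1 + 0 + 4 + 4 + 4 + 1 + 2 = 16
  Route A: 3 + 3 + 0 + 2 + 2 + 4 + 0 = 14
Route F has the highest total.

Route F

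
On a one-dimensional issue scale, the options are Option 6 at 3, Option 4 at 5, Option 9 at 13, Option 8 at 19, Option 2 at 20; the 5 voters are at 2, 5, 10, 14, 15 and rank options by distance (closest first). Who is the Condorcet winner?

With single-peaked preferences on a line, the Condorcet winner is the candidate closest to the median voter.
The median voter (position 10) is closest to Option 9 at 13.
Check: Option 9 vs Option 8 — voters closer to Option 9: 5 of 5.

Option 9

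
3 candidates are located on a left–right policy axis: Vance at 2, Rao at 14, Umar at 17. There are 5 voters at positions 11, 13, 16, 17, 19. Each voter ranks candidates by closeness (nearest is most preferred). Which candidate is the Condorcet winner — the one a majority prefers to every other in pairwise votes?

Umar

With single-peaked preferences on a line, the Condorcet winner is the candidate closest to the median voter.
The median voter (position 16) is closest to Umar at 17.
Check: Umar vs Vance — voters closer to Umar: 5 of 5.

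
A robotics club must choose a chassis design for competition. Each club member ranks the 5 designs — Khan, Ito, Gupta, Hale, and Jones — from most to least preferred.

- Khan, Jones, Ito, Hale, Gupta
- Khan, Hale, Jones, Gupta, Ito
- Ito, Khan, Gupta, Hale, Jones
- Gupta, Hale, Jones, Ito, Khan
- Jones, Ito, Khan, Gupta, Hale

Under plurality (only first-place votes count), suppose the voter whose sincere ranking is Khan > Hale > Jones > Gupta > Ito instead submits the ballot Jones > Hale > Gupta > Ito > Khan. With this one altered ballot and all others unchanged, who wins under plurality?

First-place totals with the altered ballot: Khan 1, Ito 1, Gupta 1, Hale 0, Jones 2.
The switch changes the winner from Khan to Jones.

Jones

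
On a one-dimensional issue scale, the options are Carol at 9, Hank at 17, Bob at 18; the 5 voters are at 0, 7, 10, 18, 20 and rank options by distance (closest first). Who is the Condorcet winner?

Carol

With single-peaked preferences on a line, the Condorcet winner is the candidate closest to the median voter.
The median voter (position 10) is closest to Carol at 9.
Check: Carol vs Hank — voters closer to Carol: 3 of 5.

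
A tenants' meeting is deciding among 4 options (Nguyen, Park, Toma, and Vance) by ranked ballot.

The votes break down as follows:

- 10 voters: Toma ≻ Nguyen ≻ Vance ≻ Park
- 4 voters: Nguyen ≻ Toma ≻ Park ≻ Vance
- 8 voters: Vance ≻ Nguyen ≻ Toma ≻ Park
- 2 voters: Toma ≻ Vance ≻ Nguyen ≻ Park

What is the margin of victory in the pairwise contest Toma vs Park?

Ballots ranking Toma above Park: 10+4+8+2 = 24.
Ballots ranking Park above Toma: 0.
Toma wins 24–0, a margin of 24.

24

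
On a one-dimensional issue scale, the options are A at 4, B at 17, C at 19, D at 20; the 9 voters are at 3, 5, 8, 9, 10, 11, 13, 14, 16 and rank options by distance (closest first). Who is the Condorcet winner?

With single-peaked preferences on a line, the Condorcet winner is the candidate closest to the median voter.
The median voter (position 10) is closest to A at 4.
Check: A vs C — voters closer to A: 6 of 9.

A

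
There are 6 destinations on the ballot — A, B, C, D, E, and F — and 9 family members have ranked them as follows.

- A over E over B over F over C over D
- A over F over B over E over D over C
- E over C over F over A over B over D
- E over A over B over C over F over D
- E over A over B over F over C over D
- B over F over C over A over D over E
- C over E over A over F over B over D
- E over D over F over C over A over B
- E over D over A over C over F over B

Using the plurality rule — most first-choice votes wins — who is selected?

First-place vote totals:
  A: 2
  B: 1
  C: 1
  D: 0
  E: 5
  F: 0
E has the most first-place votes.

E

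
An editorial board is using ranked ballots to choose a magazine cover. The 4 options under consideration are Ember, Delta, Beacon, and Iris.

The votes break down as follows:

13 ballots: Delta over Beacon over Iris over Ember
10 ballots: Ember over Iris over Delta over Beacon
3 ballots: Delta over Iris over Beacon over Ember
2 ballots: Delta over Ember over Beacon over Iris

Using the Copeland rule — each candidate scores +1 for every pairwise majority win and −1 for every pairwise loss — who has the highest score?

Pairwise results:
  Ember vs Delta: Delta wins 18–10.
  Ember vs Beacon: Beacon wins 16–12.
  Ember vs Iris: Iris wins 16–12.
  Delta vs Beacon: Delta wins 28–0.
  Delta vs Iris: Delta wins 18–10.
  Beacon vs Iris: Beacon wins 15–13.
Copeland scores (wins − losses):
  Ember: 0 − 3 = -3
  Delta: 3 − 0 = 3
  Beacon: 2 − 1 = 1
  Iris: 1 − 2 = -1
Delta has the best Copeland score.

Delta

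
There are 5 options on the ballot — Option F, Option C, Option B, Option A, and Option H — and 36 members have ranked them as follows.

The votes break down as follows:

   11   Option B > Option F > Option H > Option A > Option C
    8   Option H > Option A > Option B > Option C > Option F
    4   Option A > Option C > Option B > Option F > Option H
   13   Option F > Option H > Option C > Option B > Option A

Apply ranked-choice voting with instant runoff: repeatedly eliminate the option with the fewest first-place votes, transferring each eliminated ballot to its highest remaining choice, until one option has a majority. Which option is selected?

Option B

Round 1: Option F 13, Option B 11, Option H 8, Option A 4, Option C 0. Option C has the fewest and is eliminated.
Round 2: Option F 13, Option B 11, Option H 8, Option A 4. Option A has the fewest and is eliminated.
Round 3: Option B 15, Option F 13, Option H 8. Option H has the fewest and is eliminated.
Round 4: Option B 23, Option F 13. Option B has a majority.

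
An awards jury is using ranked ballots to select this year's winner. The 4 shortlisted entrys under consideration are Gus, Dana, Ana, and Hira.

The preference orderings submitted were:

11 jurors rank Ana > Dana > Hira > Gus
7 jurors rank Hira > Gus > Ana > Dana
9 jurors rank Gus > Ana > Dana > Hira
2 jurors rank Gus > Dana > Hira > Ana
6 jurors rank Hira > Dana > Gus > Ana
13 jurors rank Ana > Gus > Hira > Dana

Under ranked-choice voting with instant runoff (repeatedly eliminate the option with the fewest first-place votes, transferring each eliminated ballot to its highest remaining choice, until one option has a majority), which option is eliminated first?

Round 1: Ana 24, Hira 13, Gus 11, Dana 0. Dana has the fewest and is eliminated.
Round 2: Ana 24, Hira 13, Gus 11. Gus has the fewest and is eliminated.
Round 3: Ana 33, Hira 15. Ana has a majority.

Dana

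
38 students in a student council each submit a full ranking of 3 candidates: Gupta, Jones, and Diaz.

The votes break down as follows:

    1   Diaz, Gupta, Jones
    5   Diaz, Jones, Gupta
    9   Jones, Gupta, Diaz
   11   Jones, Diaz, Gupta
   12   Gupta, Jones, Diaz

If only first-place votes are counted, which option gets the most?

First-place vote totals:
  Gupta: 12
  Jones: 20
  Diaz: 6
Jones has the most first-place votes.

Jones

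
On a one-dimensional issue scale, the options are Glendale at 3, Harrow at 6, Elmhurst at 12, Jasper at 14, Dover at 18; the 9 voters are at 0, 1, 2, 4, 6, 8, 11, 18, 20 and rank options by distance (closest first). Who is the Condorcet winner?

With single-peaked preferences on a line, the Condorcet winner is the candidate closest to the median voter.
The median voter (position 6) is closest to Harrow at 6.
Check: Harrow vs Jasper — voters closer to Harrow: 6 of 9.

Harrow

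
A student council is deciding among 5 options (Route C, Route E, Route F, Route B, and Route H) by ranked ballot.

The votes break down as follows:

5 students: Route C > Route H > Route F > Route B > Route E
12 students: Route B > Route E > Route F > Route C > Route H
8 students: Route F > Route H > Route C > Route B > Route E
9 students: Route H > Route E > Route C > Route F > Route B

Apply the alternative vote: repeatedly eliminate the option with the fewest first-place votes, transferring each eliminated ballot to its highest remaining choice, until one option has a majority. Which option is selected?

Route H

Round 1: Route B 12, Route H 9, Route F 8, Route C 5, Route E 0. Route E has the fewest and is eliminated.
Round 2: Route B 12, Route H 9, Route F 8, Route C 5. Route C has the fewest and is eliminated.
Round 3: Route H 14, Route B 12, Route F 8. Route F has the fewest and is eliminated.
Round 4: Route H 22, Route B 12. Route H has a majority.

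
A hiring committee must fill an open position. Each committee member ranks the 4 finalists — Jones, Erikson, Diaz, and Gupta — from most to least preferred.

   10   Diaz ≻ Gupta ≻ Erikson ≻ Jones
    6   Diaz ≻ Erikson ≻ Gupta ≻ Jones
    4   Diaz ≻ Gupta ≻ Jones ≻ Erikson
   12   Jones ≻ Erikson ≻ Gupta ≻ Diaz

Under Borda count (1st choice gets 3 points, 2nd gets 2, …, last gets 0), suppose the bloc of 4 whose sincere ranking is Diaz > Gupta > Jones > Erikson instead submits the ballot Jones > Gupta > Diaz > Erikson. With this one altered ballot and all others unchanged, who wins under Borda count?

Borda totals with the altered ballot: Jones 48, Erikson 46, Diaz 52, Gupta 46.
The winner is unchanged: still Diaz.

Diaz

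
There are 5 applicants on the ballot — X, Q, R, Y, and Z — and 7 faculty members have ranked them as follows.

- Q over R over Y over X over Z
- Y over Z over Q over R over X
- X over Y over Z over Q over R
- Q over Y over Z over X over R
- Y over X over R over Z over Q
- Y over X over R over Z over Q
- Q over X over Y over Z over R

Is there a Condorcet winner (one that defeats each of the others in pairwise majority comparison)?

Head-to-head results (7 voters total):
X vs Q: Q wins 4–3.
X vs R: X wins 5–2.
X vs Y: Y wins 5–2.
X vs Z: X wins 5–2.
Q vs R: Q wins 5–2.
Q vs Y: Y wins 4–3.
Q vs Z: Z wins 4–3.
R vs Y: Y wins 6–1.
R vs Z: Z wins 4–3.
Y vs Z: Y wins 7–0.
Y beats each rival — X (5–2), Q (4–3), R (6–1), Z (7–0) — so Y is the Condorcet winner.

Yes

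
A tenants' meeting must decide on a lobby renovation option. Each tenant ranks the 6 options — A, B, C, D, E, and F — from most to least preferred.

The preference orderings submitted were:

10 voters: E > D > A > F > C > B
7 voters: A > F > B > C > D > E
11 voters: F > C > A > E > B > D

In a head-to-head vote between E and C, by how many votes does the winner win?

Ballots ranking E above C: 10.
Ballots ranking C above E: 7+11 = 18.
C wins 18–10, a margin of 8.

8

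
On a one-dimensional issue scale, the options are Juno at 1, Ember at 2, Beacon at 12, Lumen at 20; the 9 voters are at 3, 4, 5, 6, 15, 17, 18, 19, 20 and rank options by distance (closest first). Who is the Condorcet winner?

With single-peaked preferences on a line, the Condorcet winner is the candidate closest to the median voter.
The median voter (position 15) is closest to Beacon at 12.
Check: Beacon vs Lumen — voters closer to Beacon: 5 of 9.

Beacon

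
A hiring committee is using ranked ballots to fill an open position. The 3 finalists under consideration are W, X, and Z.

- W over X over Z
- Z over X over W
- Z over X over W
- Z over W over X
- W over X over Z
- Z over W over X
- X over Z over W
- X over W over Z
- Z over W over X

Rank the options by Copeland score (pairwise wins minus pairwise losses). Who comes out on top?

Pairwise results:
  W vs X: W wins 5–4.
  W vs Z: Z wins 6–3.
  X vs Z: Z wins 5–4.
Copeland scores (wins − losses):
  W: 1 − 1 = 0
  X: 0 − 2 = -2
  Z: 2 − 0 = 2
Z has the best Copeland score.

Z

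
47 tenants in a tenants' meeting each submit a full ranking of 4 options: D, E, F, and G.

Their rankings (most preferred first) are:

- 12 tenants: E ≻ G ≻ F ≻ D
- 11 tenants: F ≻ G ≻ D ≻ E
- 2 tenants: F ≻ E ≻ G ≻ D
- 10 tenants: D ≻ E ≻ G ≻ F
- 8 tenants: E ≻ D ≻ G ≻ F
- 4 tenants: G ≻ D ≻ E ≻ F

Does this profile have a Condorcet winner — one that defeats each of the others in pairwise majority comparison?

No

Head-to-head results (47 voters total):
D vs E: D wins 25–22.
D vs F: F wins 25–22.
D vs G: G wins 29–18.
E vs F: E wins 34–13.
E vs G: E wins 32–15.
F vs G: G wins 34–13.
No candidate beats all others: D beats E beats F beats D, a majority cycle.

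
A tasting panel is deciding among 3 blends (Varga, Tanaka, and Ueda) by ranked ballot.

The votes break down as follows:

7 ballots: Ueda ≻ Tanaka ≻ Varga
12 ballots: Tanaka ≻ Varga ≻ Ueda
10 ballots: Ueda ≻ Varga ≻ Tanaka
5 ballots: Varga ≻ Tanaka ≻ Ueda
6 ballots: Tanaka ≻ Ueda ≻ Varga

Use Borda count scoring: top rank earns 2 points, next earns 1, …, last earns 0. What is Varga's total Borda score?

32

Borda scores:
  Varga: 7·0 + 12·1 + 10·1 + 5·2 + 6·0 = 32
  Tanaka: 7·1 + 12·2 + 10·0 + 5·1 + 6·2 = 48
  Ueda: 7·2 + 12·0 + 10·2 + 5·0 + 6·1 = 40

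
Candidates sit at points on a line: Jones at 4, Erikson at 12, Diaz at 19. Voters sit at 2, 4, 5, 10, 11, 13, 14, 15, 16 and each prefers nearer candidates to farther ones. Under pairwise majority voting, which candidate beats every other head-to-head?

Erikson

With single-peaked preferences on a line, the Condorcet winner is the candidate closest to the median voter.
The median voter (position 11) is closest to Erikson at 12.
Check: Erikson vs Jones — voters closer to Erikson: 6 of 9.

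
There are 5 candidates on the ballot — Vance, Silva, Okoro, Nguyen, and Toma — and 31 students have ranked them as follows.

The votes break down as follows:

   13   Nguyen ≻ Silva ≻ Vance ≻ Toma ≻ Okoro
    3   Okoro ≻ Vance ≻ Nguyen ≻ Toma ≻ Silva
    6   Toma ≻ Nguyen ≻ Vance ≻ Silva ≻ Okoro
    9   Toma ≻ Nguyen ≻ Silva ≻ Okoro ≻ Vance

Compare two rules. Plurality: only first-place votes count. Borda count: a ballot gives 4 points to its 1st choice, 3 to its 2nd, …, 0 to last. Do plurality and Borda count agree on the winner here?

Plurality first-place counts: Vance 0, Silva 0, Okoro 3, Nguyen 13, Toma 15 → Toma.
Borda totals: Vance 47, Silva 63, Okoro 21, Nguyen 103, Toma 76 → Nguyen.
The two rules disagree: plurality picks Toma, Borda picks Nguyen.

No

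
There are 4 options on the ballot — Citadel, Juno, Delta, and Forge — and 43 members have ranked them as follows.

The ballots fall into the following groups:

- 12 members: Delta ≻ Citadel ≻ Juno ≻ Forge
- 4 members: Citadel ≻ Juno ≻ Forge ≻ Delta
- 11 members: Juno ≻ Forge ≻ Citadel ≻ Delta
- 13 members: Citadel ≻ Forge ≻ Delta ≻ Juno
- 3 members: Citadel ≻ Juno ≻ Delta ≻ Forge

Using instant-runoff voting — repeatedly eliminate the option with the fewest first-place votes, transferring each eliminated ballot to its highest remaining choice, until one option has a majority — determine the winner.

Citadel

Round 1: Citadel 20, Delta 12, Juno 11, Forge 0. Forge has the fewest and is eliminated.
Round 2: Citadel 20, Delta 12, Juno 11. Juno has the fewest and is eliminated.
Round 3: Citadel 31, Delta 12. Citadel has a majority.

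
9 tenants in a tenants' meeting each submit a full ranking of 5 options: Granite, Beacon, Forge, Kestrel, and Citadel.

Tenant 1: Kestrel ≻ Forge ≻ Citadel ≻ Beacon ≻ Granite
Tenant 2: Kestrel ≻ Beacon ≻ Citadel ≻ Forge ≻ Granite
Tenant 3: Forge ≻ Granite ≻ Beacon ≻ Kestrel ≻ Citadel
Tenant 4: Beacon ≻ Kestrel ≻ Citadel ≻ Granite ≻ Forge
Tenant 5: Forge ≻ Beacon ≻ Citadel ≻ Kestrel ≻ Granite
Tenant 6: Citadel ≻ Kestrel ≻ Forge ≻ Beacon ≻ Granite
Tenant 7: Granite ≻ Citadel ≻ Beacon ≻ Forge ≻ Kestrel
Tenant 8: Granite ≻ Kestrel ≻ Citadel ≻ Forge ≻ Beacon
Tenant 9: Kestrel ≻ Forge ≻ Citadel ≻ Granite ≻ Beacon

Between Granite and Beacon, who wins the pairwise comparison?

Ballots ranking Granite above Beacon: 4.
Ballots ranking Beacon above Granite: 5.
Beacon wins the head-to-head, 5–4.

Beacon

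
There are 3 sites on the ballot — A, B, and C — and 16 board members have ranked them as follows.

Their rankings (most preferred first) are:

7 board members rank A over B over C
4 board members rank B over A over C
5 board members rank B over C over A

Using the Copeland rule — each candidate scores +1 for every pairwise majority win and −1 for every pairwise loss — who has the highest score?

B

Pairwise results:
  A vs B: B wins 9–7.
  A vs C: A wins 11–5.
  B vs C: B wins 16–0.
Copeland scores (wins − losses):
  A: 1 − 1 = 0
  B: 2 − 0 = 2
  C: 0 − 2 = -2
B has the best Copeland score.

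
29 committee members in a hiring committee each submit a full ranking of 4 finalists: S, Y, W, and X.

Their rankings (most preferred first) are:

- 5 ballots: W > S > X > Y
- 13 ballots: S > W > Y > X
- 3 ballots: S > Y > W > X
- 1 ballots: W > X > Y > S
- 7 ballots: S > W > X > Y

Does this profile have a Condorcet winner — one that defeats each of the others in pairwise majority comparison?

Head-to-head results (29 voters total):
S vs Y: S wins 28–1.
S vs W: S wins 23–6.
S vs X: S wins 28–1.
Y vs W: W wins 26–3.
Y vs X: Y wins 16–13.
W vs X: W wins 29–0.
S beats each rival — Y (28–1), W (23–6), X (28–1) — so S is the Condorcet winner.

Yes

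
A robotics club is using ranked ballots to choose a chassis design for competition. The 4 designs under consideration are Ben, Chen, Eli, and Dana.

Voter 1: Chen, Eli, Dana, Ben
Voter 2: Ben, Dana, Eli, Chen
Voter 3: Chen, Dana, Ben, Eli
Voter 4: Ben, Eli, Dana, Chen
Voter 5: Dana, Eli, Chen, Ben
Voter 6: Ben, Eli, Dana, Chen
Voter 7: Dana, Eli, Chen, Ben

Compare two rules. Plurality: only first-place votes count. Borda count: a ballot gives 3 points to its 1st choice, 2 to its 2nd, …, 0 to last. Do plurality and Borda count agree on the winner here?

No

Plurality first-place counts: Ben 3, Chen 2, Eli 0, Dana 2 → Ben.
Borda totals: Ben 10, Chen 8, Eli 11, Dana 13 → Dana.
The two rules disagree: plurality picks Ben, Borda picks Dana.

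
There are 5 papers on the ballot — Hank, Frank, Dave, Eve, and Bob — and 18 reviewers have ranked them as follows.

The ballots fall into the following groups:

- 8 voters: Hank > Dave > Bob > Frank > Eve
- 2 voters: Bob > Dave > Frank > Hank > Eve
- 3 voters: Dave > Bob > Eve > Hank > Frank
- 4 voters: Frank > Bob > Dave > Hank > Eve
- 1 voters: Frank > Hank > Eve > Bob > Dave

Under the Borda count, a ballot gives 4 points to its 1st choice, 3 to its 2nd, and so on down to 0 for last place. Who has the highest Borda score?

Borda scores:
  Hank: 8·4 + 2·1 + 3·1 + 4·1 + 3 = 44
  Frank: 8·1 + 2·2 + 3·0 + 4·4 + 4 = 32
  Dave: 8·3 + 2·3 + 3·4 + 4·2 + 0 = 50
  Eve: 8·0 + 2·0 + 3·2 + 4·0 + 2 = 8
  Bob: 8·2 + 2·4 + 3·3 + 4·3 + 1 = 46
Dave has the highest total.

Dave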